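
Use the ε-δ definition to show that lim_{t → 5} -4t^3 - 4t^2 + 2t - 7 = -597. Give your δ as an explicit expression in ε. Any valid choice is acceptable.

δ = min(1, ε/406)

Fix ε > 0. We want δ > 0 such that 0 < |t − 5| < δ implies |(-4t^3 - 4t^2 + 2t - 7) + 597| < ε.
(-4t^3 - 4t^2 + 2t - 7) + 597 = -4t^3 - 4t^2 + 2t + 590 = (t − 5)(-4t^2 - 24t - 118).
So |(-4t^3 - 4t^2 + 2t - 7) + 597| = |t − 5|·|-4t^2 - 24t - 118|.
Require δ ≤ 1. Then |t − 5| < 1 gives |t| < 6, and by the triangle inequality |-4t^2 - 24t - 118| ≤ 4·6^2 + 24·6 + 118 = 406.
Hence |(-4t^3 - 4t^2 + 2t - 7) + 597| ≤ 406|t − 5| < ε provided |t − 5| < ε/406.
Take δ = min(1, ε/406). Then 0 < |t − 5| < δ gives both |t − 5| < 1 and |t − 5| < ε/406, so |(-4t^3 - 4t^2 + 2t - 7) + 597| < ε.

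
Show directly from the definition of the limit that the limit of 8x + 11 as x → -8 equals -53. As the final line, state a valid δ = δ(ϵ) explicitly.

δ = ϵ/8

Fix ϵ > 0. We need δ > 0 so that 0 < |x + 8| < δ implies |(8x + 11) + 53| < ϵ.
|(8x + 11) + 53| = |8x + 64| = 8|x + 8|.
So 8|x + 8| < ϵ exactly when |x + 8| < ϵ/8.
Take δ = ϵ/8. If 0 < |x + 8| < δ then |(8x + 11) + 53| = 8|x + 8| < 8·(ϵ/8) = ϵ.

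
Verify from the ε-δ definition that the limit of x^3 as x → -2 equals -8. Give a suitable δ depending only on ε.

Let ε > 0 be given. We seek δ > 0 with 0 < |x + 2| < δ ⇒ |x^3 + 8| < ε.
Factor: x^3 + 8 = (x + 2)(x^2 - 2x + 4), so |x^3 + 8| = |x + 2|·|x^2 - 2x + 4|.
Restrict δ ≤ 2. Then |x + 2| < 2 gives |x| < 4, so by the triangle inequality |x^2 - 2x + 4| ≤ 4^2 + 2·4 + 4 = 28.
Hence |x^3 + 8| ≤ 28|x + 2|, which is < ε once |x + 2| < ε/28.
Take δ = min(2, ε/28). If 0 < |x + 2| < δ then both bounds hold and |x^3 + 8| ≤ 28|x + 2| < 28·(ε/28) = ε.

δ = min(2, ε/28)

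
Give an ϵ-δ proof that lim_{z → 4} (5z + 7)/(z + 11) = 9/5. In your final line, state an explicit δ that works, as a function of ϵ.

δ = min(15/2, (75/32)ϵ)

Let ϵ > 0 be given. We want δ > 0 with 0 < |z − 4| < δ ⇒ |(5z + 7)/(z + 11) − (9/5)| < ϵ.
Combining over a common denominator, (5z + 7)/(z + 11) − (9/5) = [(5z + 7)·15 − 27·(z + 11)] / [15·(z + 11)] = 48(z − 4) / (15(z + 11)).
So |(5z + 7)/(z + 11) − (9/5)| = 48|z − 4| / (15·|z + 11|).
Restrict δ ≤ 15/2. Then |z − 4| < 15/2 gives |z + 11| = |(z − 4) + 15| ≥ 15 − 15/2 = 15/2.
Hence |(5z + 7)/(z + 11) − (9/5)| < 48|z − 4|/(15·(15/2)) = (32/75)|z − 4|, which is < ϵ once |z − 4| < (75/32)ϵ.
Take δ = min(15/2, (75/32)ϵ). Then 0 < |z − 4| < δ forces both bounds, so |(5z + 7)/(z + 11) − (9/5)| < ϵ.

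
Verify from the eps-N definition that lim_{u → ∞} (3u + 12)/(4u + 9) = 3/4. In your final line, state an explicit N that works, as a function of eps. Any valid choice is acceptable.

N = (21/16)/eps

Suppose eps > 0. We seek N > 0 such that u > N implies |(3u + 12)/(4u + 9) − (3/4)| < eps.
(3u + 12)/(4u + 9) − (3/4) = (4(3u + 12) − 3(4u + 9)) / (4(4u + 9)) = 21/(4(4u + 9)).
For u > 0 we have 4u + 9 > 4u, so |(3u + 12)/(4u + 9) − (3/4)| = 21/(4(4u + 9)) < 21/(4·4u) = (21/16)/u.
Thus |(3u + 12)/(4u + 9) − (3/4)| < eps whenever u > (21/16)/eps.
Take N = (21/16)/eps. If u > N then |(3u + 12)/(4u + 9) − (3/4)| < (21/16)/u < eps.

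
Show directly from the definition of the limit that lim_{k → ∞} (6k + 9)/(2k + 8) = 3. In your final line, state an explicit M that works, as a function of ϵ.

Suppose ϵ > 0. For k ≥ 1, |(6k + 9)/(2k + 8) − 3| = |-30|/(2(2k + 8)) = 30/(2(2k + 8)).
Since 2k + 8 ≥ 2k for k ≥ 1, this is ≤ 30/(2·2k) = (15/2)/k.
So |(6k + 9)/(2k + 8) − 3| < ϵ whenever k > (15/2)/ϵ.
Take M = (15/2)/ϵ. If k > M then |(6k + 9)/(2k + 8) − 3| ≤ (15/2)/k < ϵ.

M = (15/2)/ϵ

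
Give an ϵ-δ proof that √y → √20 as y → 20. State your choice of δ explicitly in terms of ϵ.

Let ϵ > 0. We want δ > 0 such that 0 < |y − 20| < δ implies |√y − √20| < ϵ.
Rationalise: √y − √20 = (y − 20)/(√y + √20), so |√y − √20| = |y − 20|/(√y + √20).
Restrict δ ≤ 20 so that |y − 20| < 20 forces y > 0, and then √y + √20 > √20.
Hence |√y − √20| < |y − 20|/√20, which is < ϵ once |y − 20| < √20·ϵ.
Take δ = min(20, √20·ϵ). If 0 < |y − 20| < δ then y > 0 and |√y − √20| < |y − 20|/√20 < ϵ.

δ = min(20, √20·ϵ)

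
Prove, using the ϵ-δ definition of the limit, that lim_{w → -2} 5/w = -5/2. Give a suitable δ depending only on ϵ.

Fix ϵ > 0. We seek δ > 0 such that 0 < |w + 2| < δ implies |5/w + 5/2| < ϵ.
|5/w + 5/2| = 5·|-2 − w|/(2·|w|) = 5|w + 2|/(2|w|).
Restrict δ ≤ 1. Then |w + 2| < 1 gives |w| > 1, so 2|w| > 2.
Then |5/w + 5/2| < 5|w + 2|/2, which is < ϵ when |w + 2| < (2/5)ϵ.
Take δ = min(1, (2/5)ϵ). Then 0 < |w + 2| < δ gives both |w + 2| < 1 and |w + 2| < (2/5)ϵ, so |5/w + 5/2| < ϵ.

δ = min(1, (2/5)ϵ)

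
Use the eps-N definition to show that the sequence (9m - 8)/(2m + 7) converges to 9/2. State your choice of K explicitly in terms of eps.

K = (79/4)/eps

Let eps > 0 be given. For m ≥ 1, |(9m - 8)/(2m + 7) − (9/2)| = |-79|/(2(2m + 7)) = 79/(2(2m + 7)).
Since 2m + 7 ≥ 2m for m ≥ 1, this is ≤ 79/(2·2m) = (79/4)/m.
So |(9m - 8)/(2m + 7) − (9/2)| < eps whenever m > (79/4)/eps.
Take K = (79/4)/eps. If m > K then |(9m - 8)/(2m + 7) − (9/2)| ≤ (79/4)/m < eps.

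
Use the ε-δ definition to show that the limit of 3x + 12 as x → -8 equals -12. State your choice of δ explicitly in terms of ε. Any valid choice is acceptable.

Suppose ε > 0. We need δ > 0 so that 0 < |x + 8| < δ implies |(3x + 12) + 12| < ε.
Since (3x + 12) + 12 = 3(x + 8), we have |(3x + 12) + 12| = 3|x + 8|.
So 3|x + 8| < ε exactly when |x + 8| < ε/3.
Choosing δ = ε/3 gives |(3x + 12) + 12| = 3|x + 8| < ε whenever |x + 8| < δ.

δ = ε/3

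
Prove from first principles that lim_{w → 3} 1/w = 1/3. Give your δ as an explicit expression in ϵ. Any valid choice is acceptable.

δ = min(3/2, (9/2)ϵ)

Fix ϵ > 0. We seek δ > 0 such that 0 < |w − 3| < δ implies |1/w − (1/3)| < ϵ.
|1/w − (1/3)| = |3 − w|/(3·|w|) = |w − 3|/(3|w|).
Restrict δ ≤ 3/2. Then |w − 3| < 3/2 gives |w| > 3/2, so 3|w| > 9/2.
Then |1/w − (1/3)| < |w − 3|/(9/2), which is < ϵ when |w − 3| < (9/2)ϵ.
Take δ = min(3/2, (9/2)ϵ). Then 0 < |w − 3| < δ gives both |w − 3| < 3/2 and |w − 3| < (9/2)ϵ, so |1/w − (1/3)| < ϵ.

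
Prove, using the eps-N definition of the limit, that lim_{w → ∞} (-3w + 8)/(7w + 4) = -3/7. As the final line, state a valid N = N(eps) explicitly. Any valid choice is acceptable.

N = (68/49)/eps

Let eps > 0 be given. We seek N > 0 such that w > N implies |(-3w + 8)/(7w + 4) + 3/7| < eps.
(-3w + 8)/(7w + 4) + 3/7 = (7(-3w + 8) − (-3)(7w + 4)) / (7(7w + 4)) = 68/(7(7w + 4)).
For w > 0 we have 7w + 4 > 7w, so |(-3w + 8)/(7w + 4) + 3/7| = 68/(7(7w + 4)) < 68/(7·7w) = (68/49)/w.
Thus |(-3w + 8)/(7w + 4) + 3/7| < eps whenever w > (68/49)/eps.
Take N = (68/49)/eps. If w > N then |(-3w + 8)/(7w + 4) + 3/7| < (68/49)/w < eps.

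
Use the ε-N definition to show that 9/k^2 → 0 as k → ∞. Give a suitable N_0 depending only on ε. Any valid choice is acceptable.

Suppose ε > 0. For k ≥ 1, |9/k^2 − 0| = 9/k^2.
9/k^2 < ε ⇔ k^2 > 9/ε ⇔ k > (9/ε)^{1/2}.
Take N_0 = (9/ε)^{1/2}. Then k > N_0 implies 9/k^2 < ε.

N_0 = (9/ε)^{1/2}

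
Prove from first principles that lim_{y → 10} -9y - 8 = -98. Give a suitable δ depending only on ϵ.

Suppose ϵ > 0. We need δ > 0 so that 0 < |y − 10| < δ implies |(-9y - 8) + 98| < ϵ.
|(-9y - 8) + 98| = |-9y + 90| = 9|y − 10|.
So 9|y − 10| < ϵ exactly when |y − 10| < ϵ/9.
Choosing δ = ϵ/9 gives |(-9y - 8) + 98| = 9|y − 10| < ϵ whenever |y − 10| < δ.

δ = ϵ/9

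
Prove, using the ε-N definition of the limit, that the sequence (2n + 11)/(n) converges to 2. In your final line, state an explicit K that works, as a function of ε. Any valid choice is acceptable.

Let ε > 0. For n ≥ 1, |(2n + 11)/(n) − 2| = |11|/((n)) = 11/((n)).
Since n ≥ n for n ≥ 1, this is ≤ 11/(n) = 11/n.
So |(2n + 11)/(n) − 2| < ε whenever n > 11/ε.
Take K = 11/ε. If n > K then |(2n + 11)/(n) − 2| ≤ 11/n < ε.

K = 11/ε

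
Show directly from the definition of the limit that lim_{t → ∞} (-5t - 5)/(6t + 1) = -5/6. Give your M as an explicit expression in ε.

Let ε > 0 be given. We seek M > 0 such that t > M implies |(-5t - 5)/(6t + 1) + 5/6| < ε.
(-5t - 5)/(6t + 1) + 5/6 = (6(-5t - 5) − (-5)(6t + 1)) / (6(6t + 1)) = -25/(6(6t + 1)).
For t > 0 we have 6t + 1 > 6t, so |(-5t - 5)/(6t + 1) + 5/6| = 25/(6(6t + 1)) < 25/(6·6t) = (25/36)/t.
Thus |(-5t - 5)/(6t + 1) + 5/6| < ε whenever t > (25/36)/ε.
Take M = (25/36)/ε. If t > M then |(-5t - 5)/(6t + 1) + 5/6| < (25/36)/t < ε.

M = (25/36)/ε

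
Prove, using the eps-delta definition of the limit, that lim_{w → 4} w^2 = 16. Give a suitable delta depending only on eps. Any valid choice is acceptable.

delta = min(1, eps/9)

Let eps > 0 be given. We seek delta > 0 with 0 < |w − 4| < delta ⇒ |w^2 − 16| < eps.
Factor: w^2 − 16 = (w − 4)(w + 4), so |w^2 − 16| = |w − 4|·|w + 4|.
Impose delta ≤ 1 so that |w| < 5; then |w + 4| ≤ 9.
Hence |w^2 − 16| ≤ 9|w − 4|, which is < eps once |w − 4| < eps/9.
Take delta = min(1, eps/9). If 0 < |w − 4| < delta then both bounds hold and |w^2 − 16| ≤ 9|w − 4| < 9·(eps/9) = eps.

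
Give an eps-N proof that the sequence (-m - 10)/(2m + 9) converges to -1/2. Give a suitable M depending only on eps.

Let eps > 0 be given. For m ≥ 1, |(-m - 10)/(2m + 9) + 1/2| = |-11|/(2(2m + 9)) = 11/(2(2m + 9)).
Since 2m + 9 ≥ 2m for m ≥ 1, this is ≤ 11/(2·2m) = (11/4)/m.
So |(-m - 10)/(2m + 9) + 1/2| < eps whenever m > (11/4)/eps.
Take M = (11/4)/eps. If m > M then |(-m - 10)/(2m + 9) + 1/2| ≤ (11/4)/m < eps.

M = (11/4)/eps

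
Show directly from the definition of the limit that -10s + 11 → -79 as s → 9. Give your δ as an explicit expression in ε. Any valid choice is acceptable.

Fix ε > 0. We need δ > 0 so that 0 < |s − 9| < δ implies |(-10s + 11) + 79| < ε.
|(-10s + 11) + 79| = |-10s + 90| = 10|s − 9|.
So 10|s − 9| < ε exactly when |s − 9| < ε/10.
Choosing δ = ε/10 gives |(-10s + 11) + 79| = 10|s − 9| < ε whenever |s − 9| < δ.

δ = ε/10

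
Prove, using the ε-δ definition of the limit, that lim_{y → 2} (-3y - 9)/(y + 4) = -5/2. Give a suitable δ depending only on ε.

δ = min(3, 6ε)

Let ε > 0. We want δ > 0 with 0 < |y − 2| < δ ⇒ |(-3y - 9)/(y + 4) + 5/2| < ε.
Combining over a common denominator, (-3y - 9)/(y + 4) + 5/2 = [(-3y - 9)·6 − (-15)·(y + 4)] / [6·(y + 4)] = -3(y − 2) / (6(y + 4)).
So |(-3y - 9)/(y + 4) + 5/2| = 3|y − 2| / (6·|y + 4|).
Require δ ≤ 3, so |y + 4| ≥ |6| − |y − 2| > 6 − 3 = 3.
Hence |(-3y - 9)/(y + 4) + 5/2| < 3|y − 2|/(6·3) = (1/6)|y − 2|, which is < ε once |y − 2| < 6ε.
Take δ = min(3, 6ε). Then 0 < |y − 2| < δ forces both bounds, so |(-3y - 9)/(y + 4) + 5/2| < ε.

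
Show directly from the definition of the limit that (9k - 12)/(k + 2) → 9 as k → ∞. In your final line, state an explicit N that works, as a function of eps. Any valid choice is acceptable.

N = 30/eps

Let eps > 0 be given. For k ≥ 1, |(9k - 12)/(k + 2) − 9| = |-30|/((k + 2)) = 30/((k + 2)).
Since k + 2 ≥ k for k ≥ 1, this is ≤ 30/(k) = 30/k.
So |(9k - 12)/(k + 2) − 9| < eps whenever k > 30/eps.
Take N = 30/eps. If k > N then |(9k - 12)/(k + 2) − 9| ≤ 30/k < eps.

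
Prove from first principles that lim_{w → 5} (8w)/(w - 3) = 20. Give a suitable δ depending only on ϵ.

δ = min(1, (1/12)ϵ)

Suppose ϵ > 0. We want δ > 0 with 0 < |w − 5| < δ ⇒ |(8w)/(w - 3) − 20| < ϵ.
Combining over a common denominator, (8w)/(w - 3) − 20 = [(8w)·2 − 40·(w - 3)] / [2·(w - 3)] = -24(w − 5) / (2(w - 3)).
So |(8w)/(w - 3) − 20| = 24|w − 5| / (2·|w − 3|).
Require δ ≤ 1, so |w − 3| ≥ |2| − |w − 5| > 2 − 1 = 1.
Hence |(8w)/(w - 3) − 20| < 24|w − 5|/(2·1) = 12|w − 5|, which is < ϵ once |w − 5| < (1/12)ϵ.
Take δ = min(1, (1/12)ϵ). Then 0 < |w − 5| < δ forces both bounds, so |(8w)/(w - 3) − 20| < ϵ.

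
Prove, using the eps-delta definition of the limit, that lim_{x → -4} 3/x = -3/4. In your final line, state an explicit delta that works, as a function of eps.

delta = min(2, (8/3)eps)

Let eps > 0. We seek delta > 0 such that 0 < |x + 4| < delta implies |3/x + 3/4| < eps.
|3/x + 3/4| = 3·|-4 − x|/(4·|x|) = 3|x + 4|/(4|x|).
Restrict delta ≤ 2. Then |x + 4| < 2 gives |x| > 2, so 4|x| > 8.
Then |3/x + 3/4| < 3|x + 4|/8, which is < eps when |x + 4| < (8/3)eps.
Take delta = min(2, (8/3)eps). Then 0 < |x + 4| < delta gives both |x + 4| < 2 and |x + 4| < (8/3)eps, so |3/x + 3/4| < eps.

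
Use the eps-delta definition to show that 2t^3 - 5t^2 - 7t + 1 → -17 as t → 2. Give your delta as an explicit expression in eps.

Fix eps > 0. We want delta > 0 such that 0 < |t − 2| < delta implies |(2t^3 - 5t^2 - 7t + 1) + 17| < eps.
(2t^3 - 5t^2 - 7t + 1) + 17 = 2t^3 - 5t^2 - 7t + 18 = (t − 2)(2t^2 - t - 9).
So |(2t^3 - 5t^2 - 7t + 1) + 17| = |t − 2|·|2t^2 - t - 9|.
Assume first that |t − 2| < 1, so |t| < 3. Then |2t^2 - t - 9| ≤ 2·3^2 + 3 + 9 = 30.
Hence |(2t^3 - 5t^2 - 7t + 1) + 17| ≤ 30|t − 2| < eps provided |t − 2| < eps/30.
Take delta = min(1, eps/30). Then 0 < |t − 2| < delta gives both |t − 2| < 1 and |t − 2| < eps/30, so |(2t^3 - 5t^2 - 7t + 1) + 17| < eps.

delta = min(1, eps/30)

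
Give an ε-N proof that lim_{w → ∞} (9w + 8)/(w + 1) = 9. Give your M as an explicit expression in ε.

Let ε > 0 be given. We seek M > 0 such that w > M implies |(9w + 8)/(w + 1) − 9| < ε.
(9w + 8)/(w + 1) − 9 = ((9w + 8) − 9(w + 1)) / ((w + 1)) = -1/((w + 1)).
For w > 0 we have w + 1 > w, so |(9w + 8)/(w + 1) − 9| = 1/((w + 1)) < 1/(w) = 1/w.
Thus |(9w + 8)/(w + 1) − 9| < ε whenever w > 1/ε.
Take M = 1/ε. If w > M then |(9w + 8)/(w + 1) − 9| < 1/w < ε.

M = 1/ε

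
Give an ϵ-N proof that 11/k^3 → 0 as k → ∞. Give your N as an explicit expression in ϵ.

Let ϵ > 0. For k ≥ 1, |11/k^3 − 0| = 11/k^3.
11/k^3 < ϵ ⇔ k^3 > 11/ϵ ⇔ k > (11/ϵ)^{1/3}.
Take N = (11/ϵ)^{1/3}. Then k > N implies 11/k^3 < ϵ.

N = (11/ϵ)^{1/3}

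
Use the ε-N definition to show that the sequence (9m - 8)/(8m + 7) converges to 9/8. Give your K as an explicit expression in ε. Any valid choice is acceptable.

K = (127/64)/ε

Let ε > 0 be given. For m ≥ 1, |(9m - 8)/(8m + 7) − (9/8)| = |-127|/(8(8m + 7)) = 127/(8(8m + 7)).
Since 8m + 7 ≥ 8m for m ≥ 1, this is ≤ 127/(8·8m) = (127/64)/m.
So |(9m - 8)/(8m + 7) − (9/8)| < ε whenever m > (127/64)/ε.
Take K = (127/64)/ε. If m > K then |(9m - 8)/(8m + 7) − (9/8)| ≤ (127/64)/m < ε.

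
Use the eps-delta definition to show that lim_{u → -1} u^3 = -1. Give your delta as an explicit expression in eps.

Fix eps > 0. We seek delta > 0 with 0 < |u + 1| < delta ⇒ |u^3 + 1| < eps.
Factor: u^3 + 1 = (u + 1)(u^2 - u + 1), so |u^3 + 1| = |u + 1|·|u^2 - u + 1|.
Impose delta ≤ 1 so that |u| < 2; then |u^2 - u + 1| ≤ 7.
Hence |u^3 + 1| ≤ 7|u + 1|, which is < eps once |u + 1| < eps/7.
Take delta = min(1, eps/7). If 0 < |u + 1| < delta then both bounds hold and |u^3 + 1| ≤ 7|u + 1| < 7·(eps/7) = eps.

delta = min(1, eps/7)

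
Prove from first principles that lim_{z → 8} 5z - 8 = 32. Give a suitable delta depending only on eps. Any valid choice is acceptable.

Let eps > 0 be given. We need delta > 0 so that 0 < |z − 8| < delta implies |(5z - 8) − 32| < eps.
Since (5z - 8) − 32 = 5(z − 8), we have |(5z - 8) − 32| = 5|z − 8|.
Thus it suffices that |z − 8| < eps/5.
Choosing delta = eps/5 gives |(5z - 8) − 32| = 5|z − 8| < eps whenever |z − 8| < delta.

delta = eps/5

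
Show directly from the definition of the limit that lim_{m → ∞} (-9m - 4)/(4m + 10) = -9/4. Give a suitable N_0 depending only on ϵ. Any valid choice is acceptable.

Let ϵ > 0 be given. For m ≥ 1, |(-9m - 4)/(4m + 10) + 9/4| = |74|/(4(4m + 10)) = 74/(4(4m + 10)).
Since 4m + 10 ≥ 4m for m ≥ 1, this is ≤ 74/(4·4m) = (37/8)/m.
So |(-9m - 4)/(4m + 10) + 9/4| < ϵ whenever m > (37/8)/ϵ.
Take N_0 = (37/8)/ϵ. If m > N_0 then |(-9m - 4)/(4m + 10) + 9/4| ≤ (37/8)/m < ϵ.

N_0 = (37/8)/ϵ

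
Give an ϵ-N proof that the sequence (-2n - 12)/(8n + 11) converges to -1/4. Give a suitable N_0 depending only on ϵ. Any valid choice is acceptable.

Let ϵ > 0 be given. For n ≥ 1, |(-2n - 12)/(8n + 11) + 1/4| = |-74|/(8(8n + 11)) = 74/(8(8n + 11)).
Since 8n + 11 ≥ 8n for n ≥ 1, this is ≤ 74/(8·8n) = (37/32)/n.
So |(-2n - 12)/(8n + 11) + 1/4| < ϵ whenever n > (37/32)/ϵ.
Take N_0 = (37/32)/ϵ. If n > N_0 then |(-2n - 12)/(8n + 11) + 1/4| ≤ (37/32)/n < ϵ.

N_0 = (37/32)/ϵ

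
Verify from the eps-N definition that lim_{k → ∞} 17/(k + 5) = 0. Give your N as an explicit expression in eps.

N = 17/eps

Let eps > 0 be given. For k ≥ 1, |17/(k + 5) − 0| = 17/(k + 5) ≤ 17/k.
We need 17/k < eps, i.e. k > 17/eps.
Take N = 17/eps. If k > N then |17/(k + 5)| ≤ 17/k < eps.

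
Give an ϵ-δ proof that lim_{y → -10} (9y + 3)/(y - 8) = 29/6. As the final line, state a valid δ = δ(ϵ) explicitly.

Suppose ϵ > 0. We want δ > 0 with 0 < |y + 10| < δ ⇒ |(9y + 3)/(y - 8) − (29/6)| < ϵ.
Combining over a common denominator, (9y + 3)/(y - 8) − (29/6) = [(9y + 3)·(-18) − (-87)·(y - 8)] / [(-18)·(y - 8)] = -75(y + 10) / ((-18)(y - 8)).
So |(9y + 3)/(y - 8) − (29/6)| = 75|y + 10| / (18·|y − 8|).
Require δ ≤ 9, so |y − 8| ≥ |-18| − |y + 10| > 18 − 9 = 9.
Hence |(9y + 3)/(y - 8) − (29/6)| < 75|y + 10|/(18·9) = (25/54)|y + 10|, which is < ϵ once |y + 10| < (54/25)ϵ.
Take δ = min(9, (54/25)ϵ). Then 0 < |y + 10| < δ forces both bounds, so |(9y + 3)/(y - 8) − (29/6)| < ϵ.

δ = min(9, (54/25)ϵ)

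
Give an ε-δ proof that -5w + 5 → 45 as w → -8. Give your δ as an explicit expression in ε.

δ = ε/5

Suppose ε > 0. We need δ > 0 so that 0 < |w + 8| < δ implies |(-5w + 5) − 45| < ε.
|(-5w + 5) − 45| = |-5w - 40| = 5|w + 8|.
Thus it suffices that |w + 8| < ε/5.
Choosing δ = ε/5 gives |(-5w + 5) − 45| = 5|w + 8| < ε whenever |w + 8| < δ.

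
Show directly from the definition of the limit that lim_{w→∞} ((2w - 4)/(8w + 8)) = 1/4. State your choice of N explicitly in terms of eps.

Suppose eps > 0. We seek N > 0 such that w > N implies |(2w - 4)/(8w + 8) − (1/4)| < eps.
(2w - 4)/(8w + 8) − (1/4) = (8(2w - 4) − 2(8w + 8)) / (8(8w + 8)) = -48/(8(8w + 8)).
For w > 0 we have 8w + 8 > 8w, so |(2w - 4)/(8w + 8) − (1/4)| = 48/(8(8w + 8)) < 48/(8·8w) = (3/4)/w.
Thus |(2w - 4)/(8w + 8) − (1/4)| < eps whenever w > (3/4)/eps.
Take N = (3/4)/eps. If w > N then |(2w - 4)/(8w + 8) − (1/4)| < (3/4)/w < eps.

N = (3/4)/eps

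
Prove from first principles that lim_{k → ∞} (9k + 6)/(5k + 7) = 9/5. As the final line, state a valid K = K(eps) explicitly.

K = (33/25)/eps

Let eps > 0 be given. For k ≥ 1, |(9k + 6)/(5k + 7) − (9/5)| = |-33|/(5(5k + 7)) = 33/(5(5k + 7)).
Since 5k + 7 ≥ 5k for k ≥ 1, this is ≤ 33/(5·5k) = (33/25)/k.
So |(9k + 6)/(5k + 7) − (9/5)| < eps whenever k > (33/25)/eps.
Take K = (33/25)/eps. If k > K then |(9k + 6)/(5k + 7) − (9/5)| ≤ (33/25)/k < eps.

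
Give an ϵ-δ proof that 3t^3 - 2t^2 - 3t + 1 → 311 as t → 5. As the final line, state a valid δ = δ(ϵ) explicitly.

Let ϵ > 0. We want δ > 0 such that 0 < |t − 5| < δ implies |(3t^3 - 2t^2 - 3t + 1) − 311| < ϵ.
(3t^3 - 2t^2 - 3t + 1) − 311 = 3t^3 - 2t^2 - 3t - 310 = (t − 5)(3t^2 + 13t + 62).
So |(3t^3 - 2t^2 - 3t + 1) − 311| = |t − 5|·|3t^2 + 13t + 62|.
Assume first that |t − 5| < 2, so |t| < 7. Then |3t^2 + 13t + 62| ≤ 3·7^2 + 13·7 + 62 = 300.
Hence |(3t^3 - 2t^2 - 3t + 1) − 311| ≤ 300|t − 5| < ϵ provided |t − 5| < ϵ/300.
Take δ = min(2, ϵ/300). Then 0 < |t − 5| < δ gives both |t − 5| < 2 and |t − 5| < ϵ/300, so |(3t^3 - 2t^2 - 3t + 1) − 311| < ϵ.

δ = min(2, ϵ/300)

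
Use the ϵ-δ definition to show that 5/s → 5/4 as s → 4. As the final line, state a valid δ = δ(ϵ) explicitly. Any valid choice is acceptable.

δ = min(2, (8/5)ϵ)

Let ϵ > 0. We seek δ > 0 such that 0 < |s − 4| < δ implies |5/s − (5/4)| < ϵ.
|5/s − (5/4)| = 5·|4 − s|/(4·|s|) = 5|s − 4|/(4|s|).
Restrict δ ≤ 2. Then |s − 4| < 2 gives |s| > 2, so 4|s| > 8.
Then |5/s − (5/4)| < 5|s − 4|/8, which is < ϵ when |s − 4| < (8/5)ϵ.
Take δ = min(2, (8/5)ϵ). Then 0 < |s − 4| < δ gives both |s − 4| < 2 and |s − 4| < (8/5)ϵ, so |5/s − (5/4)| < ϵ.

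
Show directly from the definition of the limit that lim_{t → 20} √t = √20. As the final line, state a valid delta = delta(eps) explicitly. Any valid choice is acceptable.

delta = min(20, √20·eps)

Let eps > 0. We want delta > 0 such that 0 < |t − 20| < delta implies |√t − √20| < eps.
Rationalise: √t − √20 = (t − 20)/(√t + √20), so |√t − √20| = |t − 20|/(√t + √20).
Restrict delta ≤ 20 so that |t − 20| < 20 forces t > 0, and then √t + √20 > √20.
Hence |√t − √20| < |t − 20|/√20, which is < eps once |t − 20| < √20·eps.
Take delta = min(20, √20·eps). If 0 < |t − 20| < delta then t > 0 and |√t − √20| < |t − 20|/√20 < eps.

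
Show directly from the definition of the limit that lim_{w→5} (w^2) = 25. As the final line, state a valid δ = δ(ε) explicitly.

Let ε > 0 be given. We seek δ > 0 with 0 < |w − 5| < δ ⇒ |w^2 − 25| < ε.
Factor: w^2 − 25 = (w − 5)(w + 5), so |w^2 − 25| = |w − 5|·|w + 5|.
Restrict δ ≤ 1. Then |w − 5| < 1 gives |w| < 6, so by the triangle inequality |w + 5| ≤ 6 + 5 = 11.
Hence |w^2 − 25| ≤ 11|w − 5|, which is < ε once |w − 5| < ε/11.
Take δ = min(1, ε/11). If 0 < |w − 5| < δ then both bounds hold and |w^2 − 25| ≤ 11|w − 5| < 11·(ε/11) = ε.

δ = min(1, ε/11)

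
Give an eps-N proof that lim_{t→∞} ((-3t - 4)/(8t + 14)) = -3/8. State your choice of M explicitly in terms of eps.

M = (5/32)/eps

Suppose eps > 0. We seek M > 0 such that t > M implies |(-3t - 4)/(8t + 14) + 3/8| < eps.
(-3t - 4)/(8t + 14) + 3/8 = (8(-3t - 4) − (-3)(8t + 14)) / (8(8t + 14)) = 10/(8(8t + 14)).
For t > 0 we have 8t + 14 > 8t, so |(-3t - 4)/(8t + 14) + 3/8| = 10/(8(8t + 14)) < 10/(8·8t) = (5/32)/t.
Thus |(-3t - 4)/(8t + 14) + 3/8| < eps whenever t > (5/32)/eps.
Take M = (5/32)/eps. If t > M then |(-3t - 4)/(8t + 14) + 3/8| < (5/32)/t < eps.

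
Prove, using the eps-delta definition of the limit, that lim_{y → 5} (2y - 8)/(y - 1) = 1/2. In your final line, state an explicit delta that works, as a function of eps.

Fix eps > 0. We want delta > 0 with 0 < |y − 5| < delta ⇒ |(2y - 8)/(y - 1) − (1/2)| < eps.
Combining over a common denominator, (2y - 8)/(y - 1) − (1/2) = [(2y - 8)·4 − 2·(y - 1)] / [4·(y - 1)] = 6(y − 5) / (4(y - 1)).
So |(2y - 8)/(y - 1) − (1/2)| = 6|y − 5| / (4·|y − 1|).
Restrict delta ≤ 2. Then |y − 5| < 2 gives |y − 1| = |(y − 5) + 4| ≥ 4 − 2 = 2.
Hence |(2y - 8)/(y - 1) − (1/2)| < 6|y − 5|/(4·2) = (3/4)|y − 5|, which is < eps once |y − 5| < (4/3)eps.
Take delta = min(2, (4/3)eps). Then 0 < |y − 5| < delta forces both bounds, so |(2y - 8)/(y - 1) − (1/2)| < eps.

delta = min(2, (4/3)eps)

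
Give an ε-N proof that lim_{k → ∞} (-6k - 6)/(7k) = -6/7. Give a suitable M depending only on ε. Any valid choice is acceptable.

M = (6/7)/ε

Let ε > 0. For k ≥ 1, |(-6k - 6)/(7k) + 6/7| = |-42|/(7(7k)) = 42/(7(7k)).
Since 7k ≥ 7k for k ≥ 1, this is ≤ 42/(7·7k) = (6/7)/k.
So |(-6k - 6)/(7k) + 6/7| < ε whenever k > (6/7)/ε.
Take M = (6/7)/ε. If k > M then |(-6k - 6)/(7k) + 6/7| ≤ (6/7)/k < ε.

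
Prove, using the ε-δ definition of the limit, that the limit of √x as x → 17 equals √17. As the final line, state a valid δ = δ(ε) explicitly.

δ = min(17, √17·ε)

Suppose ε > 0. We want δ > 0 such that 0 < |x − 17| < δ implies |√x − √17| < ε.
Multiplying by the conjugate, |√x − √17| = |x − 17|/(√x + √17).
Restrict δ ≤ 17 so that |x − 17| < 17 forces x > 0, and then √x + √17 > √17.
Hence |√x − √17| < |x − 17|/√17, which is < ε once |x − 17| < √17·ε.
Take δ = min(17, √17·ε). If 0 < |x − 17| < δ then x > 0 and |√x − √17| < |x − 17|/√17 < ε.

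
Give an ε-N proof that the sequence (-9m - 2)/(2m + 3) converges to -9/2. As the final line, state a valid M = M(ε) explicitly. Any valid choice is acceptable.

M = (23/4)/ε

Let ε > 0. For m ≥ 1, |(-9m - 2)/(2m + 3) + 9/2| = |23|/(2(2m + 3)) = 23/(2(2m + 3)).
Since 2m + 3 ≥ 2m for m ≥ 1, this is ≤ 23/(2·2m) = (23/4)/m.
So |(-9m - 2)/(2m + 3) + 9/2| < ε whenever m > (23/4)/ε.
Take M = (23/4)/ε. If m > M then |(-9m - 2)/(2m + 3) + 9/2| ≤ (23/4)/m < ε.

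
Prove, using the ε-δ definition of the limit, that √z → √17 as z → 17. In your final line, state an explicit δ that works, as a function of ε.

Let ε > 0. We want δ > 0 such that 0 < |z − 17| < δ implies |√z − √17| < ε.
Multiplying by the conjugate, |√z − √17| = |z − 17|/(√z + √17).
Restrict δ ≤ 17 so that |z − 17| < 17 forces z > 0, and then √z + √17 > √17.
Hence |√z − √17| < |z − 17|/√17, which is < ε once |z − 17| < √17·ε.
Take δ = min(17, √17·ε). If 0 < |z − 17| < δ then z > 0 and |√z − √17| < |z − 17|/√17 < ε.

δ = min(17, √17·ε)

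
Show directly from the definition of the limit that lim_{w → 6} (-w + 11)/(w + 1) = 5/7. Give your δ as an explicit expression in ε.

δ = min(7/2, (49/24)ε)

Let ε > 0. We want δ > 0 with 0 < |w − 6| < δ ⇒ |(-w + 11)/(w + 1) − (5/7)| < ε.
Combining over a common denominator, (-w + 11)/(w + 1) − (5/7) = [(-w + 11)·7 − 5·(w + 1)] / [7·(w + 1)] = -12(w − 6) / (7(w + 1)).
So |(-w + 11)/(w + 1) − (5/7)| = 12|w − 6| / (7·|w + 1|).
Require δ ≤ 7/2, so |w + 1| ≥ |7| − |w − 6| > 7 − 7/2 = 7/2.
Hence |(-w + 11)/(w + 1) − (5/7)| < 12|w − 6|/(7·(7/2)) = (24/49)|w − 6|, which is < ε once |w − 6| < (49/24)ε.
Take δ = min(7/2, (49/24)ε). Then 0 < |w − 6| < δ forces both bounds, so |(-w + 11)/(w + 1) − (5/7)| < ε.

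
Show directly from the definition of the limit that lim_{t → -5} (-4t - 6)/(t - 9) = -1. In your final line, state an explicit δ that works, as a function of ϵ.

Suppose ϵ > 0. We want δ > 0 with 0 < |t + 5| < δ ⇒ |(-4t - 6)/(t - 9) + 1| < ϵ.
Combining over a common denominator, (-4t - 6)/(t - 9) + 1 = [(-4t - 6)·(-14) − 14·(t - 9)] / [(-14)·(t - 9)] = 42(t + 5) / ((-14)(t - 9)).
So |(-4t - 6)/(t - 9) + 1| = 42|t + 5| / (14·|t − 9|).
Require δ ≤ 7, so |t − 9| ≥ |-14| − |t + 5| > 14 − 7 = 7.
Hence |(-4t - 6)/(t - 9) + 1| < 42|t + 5|/(14·7) = (3/7)|t + 5|, which is < ϵ once |t + 5| < (7/3)ϵ.
Take δ = min(7, (7/3)ϵ). Then 0 < |t + 5| < δ forces both bounds, so |(-4t - 6)/(t - 9) + 1| < ϵ.

δ = min(7, (7/3)ϵ)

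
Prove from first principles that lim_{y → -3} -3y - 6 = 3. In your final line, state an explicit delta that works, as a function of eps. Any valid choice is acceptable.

delta = eps/3

Let eps > 0 be given. We need delta > 0 so that 0 < |y + 3| < delta implies |(-3y - 6) − 3| < eps.
|(-3y - 6) − 3| = |-3y - 9| = 3|y + 3|.
So 3|y + 3| < eps exactly when |y + 3| < eps/3.
Take delta = eps/3. If 0 < |y + 3| < delta then |(-3y - 6) − 3| = 3|y + 3| < 3·(eps/3) = eps.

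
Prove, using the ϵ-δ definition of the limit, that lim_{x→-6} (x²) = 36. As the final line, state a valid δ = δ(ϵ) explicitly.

δ = min(1, ϵ/13)

Fix ϵ > 0. We seek δ > 0 with 0 < |x + 6| < δ ⇒ |x² − 36| < ϵ.
Factor: x² − 36 = (x + 6)(x - 6), so |x² − 36| = |x + 6|·|x - 6|.
Restrict δ ≤ 1. Then |x + 6| < 1 gives |x| < 7, so by the triangle inequality |x - 6| ≤ 7 + 6 = 13.
Hence |x² − 36| ≤ 13|x + 6|, which is < ϵ once |x + 6| < ϵ/13.
Take δ = min(1, ϵ/13). If 0 < |x + 6| < δ then both bounds hold and |x² − 36| ≤ 13|x + 6| < 13·(ϵ/13) = ϵ.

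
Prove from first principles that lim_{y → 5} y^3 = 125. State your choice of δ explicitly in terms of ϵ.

δ = min(2, ϵ/109)

Let ϵ > 0 be given. We seek δ > 0 with 0 < |y − 5| < δ ⇒ |y^3 − 125| < ϵ.
Factor: y^3 − 125 = (y − 5)(y^2 + 5y + 25), so |y^3 − 125| = |y − 5|·|y^2 + 5y + 25|.
Impose δ ≤ 2 so that |y| < 7; then |y^2 + 5y + 25| ≤ 109.
Hence |y^3 − 125| ≤ 109|y − 5|, which is < ϵ once |y − 5| < ϵ/109.
Take δ = min(2, ϵ/109). If 0 < |y − 5| < δ then both bounds hold and |y^3 − 125| ≤ 109|y − 5| < 109·(ϵ/109) = ϵ.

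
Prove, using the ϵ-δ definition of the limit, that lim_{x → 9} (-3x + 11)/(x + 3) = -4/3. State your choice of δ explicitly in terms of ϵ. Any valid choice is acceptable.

δ = min(6, (18/5)ϵ)

Let ϵ > 0 be given. We want δ > 0 with 0 < |x − 9| < δ ⇒ |(-3x + 11)/(x + 3) + 4/3| < ϵ.
Combining over a common denominator, (-3x + 11)/(x + 3) + 4/3 = [(-3x + 11)·12 − (-16)·(x + 3)] / [12·(x + 3)] = -20(x − 9) / (12(x + 3)).
So |(-3x + 11)/(x + 3) + 4/3| = 20|x − 9| / (12·|x + 3|).
Require δ ≤ 6, so |x + 3| ≥ |12| − |x − 9| > 12 − 6 = 6.
Hence |(-3x + 11)/(x + 3) + 4/3| < 20|x − 9|/(12·6) = (5/18)|x − 9|, which is < ϵ once |x − 9| < (18/5)ϵ.
Take δ = min(6, (18/5)ϵ). Then 0 < |x − 9| < δ forces both bounds, so |(-3x + 11)/(x + 3) + 4/3| < ϵ.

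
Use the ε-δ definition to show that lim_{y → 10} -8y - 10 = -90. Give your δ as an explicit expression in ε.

Let ε > 0. We need δ > 0 so that 0 < |y − 10| < δ implies |(-8y - 10) + 90| < ε.
Since (-8y - 10) + 90 = -8(y − 10), we have |(-8y - 10) + 90| = 8|y − 10|.
Thus it suffices that |y − 10| < ε/8.
Choosing δ = ε/8 gives |(-8y - 10) + 90| = 8|y − 10| < ε whenever |y − 10| < δ.

δ = ε/8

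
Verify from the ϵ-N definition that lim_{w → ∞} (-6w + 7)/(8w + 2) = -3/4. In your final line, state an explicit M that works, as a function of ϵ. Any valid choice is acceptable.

Suppose ϵ > 0. We seek M > 0 such that w > M implies |(-6w + 7)/(8w + 2) + 3/4| < ϵ.
(-6w + 7)/(8w + 2) + 3/4 = (8(-6w + 7) − (-6)(8w + 2)) / (8(8w + 2)) = 68/(8(8w + 2)).
For w > 0 we have 8w + 2 > 8w, so |(-6w + 7)/(8w + 2) + 3/4| = 68/(8(8w + 2)) < 68/(8·8w) = (17/16)/w.
Thus |(-6w + 7)/(8w + 2) + 3/4| < ϵ whenever w > (17/16)/ϵ.
Take M = (17/16)/ϵ. If w > M then |(-6w + 7)/(8w + 2) + 3/4| < (17/16)/w < ϵ.

M = (17/16)/ϵ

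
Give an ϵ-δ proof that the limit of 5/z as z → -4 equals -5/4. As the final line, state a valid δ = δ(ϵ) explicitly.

Let ϵ > 0 be given. We seek δ > 0 such that 0 < |z + 4| < δ implies |5/z + 5/4| < ϵ.
|5/z + 5/4| = 5·|-4 − z|/(4·|z|) = 5|z + 4|/(4|z|).
Restrict δ ≤ 2. Then |z + 4| < 2 gives |z| > 2, so 4|z| > 8.
Then |5/z + 5/4| < 5|z + 4|/8, which is < ϵ when |z + 4| < (8/5)ϵ.
Take δ = min(2, (8/5)ϵ). Then 0 < |z + 4| < δ gives both |z + 4| < 2 and |z + 4| < (8/5)ϵ, so |5/z + 5/4| < ϵ.

δ = min(2, (8/5)ϵ)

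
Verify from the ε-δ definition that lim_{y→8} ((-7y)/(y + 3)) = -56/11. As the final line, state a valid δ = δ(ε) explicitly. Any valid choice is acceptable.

δ = min(11/2, (121/42)ε)

Let ε > 0. We want δ > 0 with 0 < |y − 8| < δ ⇒ |(-7y)/(y + 3) + 56/11| < ε.
Combining over a common denominator, (-7y)/(y + 3) + 56/11 = [(-7y)·11 − (-56)·(y + 3)] / [11·(y + 3)] = -21(y − 8) / (11(y + 3)).
So |(-7y)/(y + 3) + 56/11| = 21|y − 8| / (11·|y + 3|).
Restrict δ ≤ 11/2. Then |y − 8| < 11/2 gives |y + 3| = |(y − 8) + 11| ≥ 11 − 11/2 = 11/2.
Hence |(-7y)/(y + 3) + 56/11| < 21|y − 8|/(11·(11/2)) = (42/121)|y − 8|, which is < ε once |y − 8| < (121/42)ε.
Take δ = min(11/2, (121/42)ε). Then 0 < |y − 8| < δ forces both bounds, so |(-7y)/(y + 3) + 56/11| < ε.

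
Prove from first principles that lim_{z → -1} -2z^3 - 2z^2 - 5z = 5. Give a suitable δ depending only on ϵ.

Fix ϵ > 0. We want δ > 0 such that 0 < |z + 1| < δ implies |(-2z^3 - 2z^2 - 5z) − 5| < ϵ.
(-2z^3 - 2z^2 - 5z) − 5 = -2z^3 - 2z^2 - 5z - 5 = (z + 1)(-2z^2 - 5).
So |(-2z^3 - 2z^2 - 5z) − 5| = |z + 1|·|-2z^2 - 5|.
Assume first that |z + 1| < 1, so |z| < 2. Then |-2z^2 - 5| ≤ 2·2^2 + 5 = 13.
Hence |(-2z^3 - 2z^2 - 5z) − 5| ≤ 13|z + 1| < ϵ provided |z + 1| < ϵ/13.
Choosing δ = min(1, ϵ/13) ensures both conditions, hence |(-2z^3 - 2z^2 - 5z) − 5| < ϵ.

δ = min(1, ϵ/13)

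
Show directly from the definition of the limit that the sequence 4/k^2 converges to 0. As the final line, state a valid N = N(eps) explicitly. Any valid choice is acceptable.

Let eps > 0. For k ≥ 1, |4/k^2 − 0| = 4/k^2.
4/k^2 < eps ⇔ k^2 > 4/eps ⇔ k > (4/eps)^{1/2}.
Take N = (4/eps)^{1/2}. Then k > N implies 4/k^2 < eps.

N = (4/eps)^{1/2}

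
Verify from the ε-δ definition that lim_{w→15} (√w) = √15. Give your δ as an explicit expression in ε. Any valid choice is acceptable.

δ = min(15, √15·ε)

Let ε > 0 be given. We want δ > 0 such that 0 < |w − 15| < δ implies |√w − √15| < ε.
Multiplying by the conjugate, |√w − √15| = |w − 15|/(√w + √15).
Restrict δ ≤ 15 so that |w − 15| < 15 forces w > 0, and then √w + √15 > √15.
Hence |√w − √15| < |w − 15|/√15, which is < ε once |w − 15| < √15·ε.
Take δ = min(15, √15·ε). If 0 < |w − 15| < δ then w > 0 and |√w − √15| < |w − 15|/√15 < ε.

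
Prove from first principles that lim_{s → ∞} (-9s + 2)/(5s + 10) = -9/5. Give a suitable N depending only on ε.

N = 4/ε

Fix ε > 0. We seek N > 0 such that s > N implies |(-9s + 2)/(5s + 10) + 9/5| < ε.
(-9s + 2)/(5s + 10) + 9/5 = (5(-9s + 2) − (-9)(5s + 10)) / (5(5s + 10)) = 100/(5(5s + 10)).
For s > 0 we have 5s + 10 > 5s, so |(-9s + 2)/(5s + 10) + 9/5| = 100/(5(5s + 10)) < 100/(5·5s) = 4/s.
Thus |(-9s + 2)/(5s + 10) + 9/5| < ε whenever s > 4/ε.
Take N = 4/ε. If s > N then |(-9s + 2)/(5s + 10) + 9/5| < 4/s < ε.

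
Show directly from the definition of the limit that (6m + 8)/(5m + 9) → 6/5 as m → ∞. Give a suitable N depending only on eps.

N = (14/25)/eps

Suppose eps > 0. For m ≥ 1, |(6m + 8)/(5m + 9) − (6/5)| = |-14|/(5(5m + 9)) = 14/(5(5m + 9)).
Since 5m + 9 ≥ 5m for m ≥ 1, this is ≤ 14/(5·5m) = (14/25)/m.
So |(6m + 8)/(5m + 9) − (6/5)| < eps whenever m > (14/25)/eps.
Take N = (14/25)/eps. If m > N then |(6m + 8)/(5m + 9) − (6/5)| ≤ (14/25)/m < eps.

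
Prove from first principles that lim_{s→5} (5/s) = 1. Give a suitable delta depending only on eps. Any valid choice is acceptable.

delta = min(5/2, (5/2)eps)

Let eps > 0. We seek delta > 0 such that 0 < |s − 5| < delta implies |5/s − 1| < eps.
|5/s − 1| = 5·|5 − s|/(5·|s|) = 5|s − 5|/(5|s|).
Require delta ≤ 5/2 so that |s| > 5 − 5/2 = 5/2, hence 5|s| > 25/2.
Then |5/s − 1| < 5|s − 5|/(25/2), which is < eps when |s − 5| < (5/2)eps.
Take delta = min(5/2, (5/2)eps). Then 0 < |s − 5| < delta gives both |s − 5| < 5/2 and |s − 5| < (5/2)eps, so |5/s − 1| < eps.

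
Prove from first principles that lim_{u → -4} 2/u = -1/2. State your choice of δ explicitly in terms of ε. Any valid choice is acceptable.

Fix ε > 0. We seek δ > 0 such that 0 < |u + 4| < δ implies |2/u + 1/2| < ε.
|2/u + 1/2| = 2·|-4 − u|/(4·|u|) = 2|u + 4|/(4|u|).
Restrict δ ≤ 2. Then |u + 4| < 2 gives |u| > 2, so 4|u| > 8.
Then |2/u + 1/2| < 2|u + 4|/8, which is < ε when |u + 4| < 4ε.
Take δ = min(2, 4ε). Then 0 < |u + 4| < δ gives both |u + 4| < 2 and |u + 4| < 4ε, so |2/u + 1/2| < ε.

δ = min(2, 4ε)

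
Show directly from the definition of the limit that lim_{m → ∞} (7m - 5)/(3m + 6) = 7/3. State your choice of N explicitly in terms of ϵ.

Let ϵ > 0. For m ≥ 1, |(7m - 5)/(3m + 6) − (7/3)| = |-57|/(3(3m + 6)) = 57/(3(3m + 6)).
Since 3m + 6 ≥ 3m for m ≥ 1, this is ≤ 57/(3·3m) = (19/3)/m.
So |(7m - 5)/(3m + 6) − (7/3)| < ϵ whenever m > (19/3)/ϵ.
Take N = (19/3)/ϵ. If m > N then |(7m - 5)/(3m + 6) − (7/3)| ≤ (19/3)/m < ϵ.

N = (19/3)/ϵ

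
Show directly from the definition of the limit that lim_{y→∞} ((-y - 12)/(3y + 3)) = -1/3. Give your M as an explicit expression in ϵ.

M = (11/3)/ϵ

Let ϵ > 0 be given. We seek M > 0 such that y > M implies |(-y - 12)/(3y + 3) + 1/3| < ϵ.
(-y - 12)/(3y + 3) + 1/3 = (3(-y - 12) − (-1)(3y + 3)) / (3(3y + 3)) = -33/(3(3y + 3)).
For y > 0 we have 3y + 3 > 3y, so |(-y - 12)/(3y + 3) + 1/3| = 33/(3(3y + 3)) < 33/(3·3y) = (11/3)/y.
Thus |(-y - 12)/(3y + 3) + 1/3| < ϵ whenever y > (11/3)/ϵ.
Take M = (11/3)/ϵ. If y > M then |(-y - 12)/(3y + 3) + 1/3| < (11/3)/y < ϵ.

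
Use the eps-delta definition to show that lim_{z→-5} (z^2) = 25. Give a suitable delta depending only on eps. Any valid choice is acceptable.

Let eps > 0. We seek delta > 0 with 0 < |z + 5| < delta ⇒ |z^2 − 25| < eps.
Factor: z^2 − 25 = (z + 5)(z - 5), so |z^2 − 25| = |z + 5|·|z - 5|.
Impose delta ≤ 1 so that |z| < 6; then |z - 5| ≤ 11.
Hence |z^2 − 25| ≤ 11|z + 5|, which is < eps once |z + 5| < eps/11.
Take delta = min(1, eps/11). If 0 < |z + 5| < delta then both bounds hold and |z^2 − 25| ≤ 11|z + 5| < 11·(eps/11) = eps.

delta = min(1, eps/11)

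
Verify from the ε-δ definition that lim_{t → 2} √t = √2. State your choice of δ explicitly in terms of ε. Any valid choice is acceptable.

Fix ε > 0. We want δ > 0 such that 0 < |t − 2| < δ implies |√t − √2| < ε.
Rationalise: √t − √2 = (t − 2)/(√t + √2), so |√t − √2| = |t − 2|/(√t + √2).
Restrict δ ≤ 2 so that |t − 2| < 2 forces t > 0, and then √t + √2 > √2.
Hence |√t − √2| < |t − 2|/√2, which is < ε once |t − 2| < √2·ε.
Take δ = min(2, √2·ε). If 0 < |t − 2| < δ then t > 0 and |√t − √2| < |t − 2|/√2 < ε.

δ = min(2, √2·ε)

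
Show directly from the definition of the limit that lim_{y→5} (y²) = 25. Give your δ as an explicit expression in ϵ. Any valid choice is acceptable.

δ = min(2, ϵ/12)

Fix ϵ > 0. We seek δ > 0 with 0 < |y − 5| < δ ⇒ |y² − 25| < ϵ.
Factor: y² − 25 = (y − 5)(y + 5), so |y² − 25| = |y − 5|·|y + 5|.
Impose δ ≤ 2 so that |y| < 7; then |y + 5| ≤ 12.
Hence |y² − 25| ≤ 12|y − 5|, which is < ϵ once |y − 5| < ϵ/12.
Take δ = min(2, ϵ/12). If 0 < |y − 5| < δ then both bounds hold and |y² − 25| ≤ 12|y − 5| < 12·(ϵ/12) = ϵ.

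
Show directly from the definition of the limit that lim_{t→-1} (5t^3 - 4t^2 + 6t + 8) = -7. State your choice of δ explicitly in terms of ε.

Let ε > 0. We want δ > 0 such that 0 < |t + 1| < δ implies |(5t^3 - 4t^2 + 6t + 8) + 7| < ε.
(5t^3 - 4t^2 + 6t + 8) + 7 = 5t^3 - 4t^2 + 6t + 15 = (t + 1)(5t^2 - 9t + 15).
So |(5t^3 - 4t^2 + 6t + 8) + 7| = |t + 1|·|5t^2 - 9t + 15|.
Require δ ≤ 2. Then |t + 1| < 2 gives |t| < 3, and by the triangle inequality |5t^2 - 9t + 15| ≤ 5·3^2 + 9·3 + 15 = 87.
Hence |(5t^3 - 4t^2 + 6t + 8) + 7| ≤ 87|t + 1| < ε provided |t + 1| < ε/87.
Take δ = min(2, ε/87). Then 0 < |t + 1| < δ gives both |t + 1| < 2 and |t + 1| < ε/87, so |(5t^3 - 4t^2 + 6t + 8) + 7| < ε.

δ = min(2, ε/87)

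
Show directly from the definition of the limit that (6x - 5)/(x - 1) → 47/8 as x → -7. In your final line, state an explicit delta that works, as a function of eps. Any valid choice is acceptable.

delta = min(4, 32eps)

Let eps > 0 be given. We want delta > 0 with 0 < |x + 7| < delta ⇒ |(6x - 5)/(x - 1) − (47/8)| < eps.
Combining over a common denominator, (6x - 5)/(x - 1) − (47/8) = [(6x - 5)·(-8) − (-47)·(x - 1)] / [(-8)·(x - 1)] = -1(x + 7) / ((-8)(x - 1)).
So |(6x - 5)/(x - 1) − (47/8)| = |x + 7| / (8·|x − 1|).
Require delta ≤ 4, so |x − 1| ≥ |-8| − |x + 7| > 8 − 4 = 4.
Hence |(6x - 5)/(x - 1) − (47/8)| < |x + 7|/(8·4) = (1/32)|x + 7|, which is < eps once |x + 7| < 32eps.
Take delta = min(4, 32eps). Then 0 < |x + 7| < delta forces both bounds, so |(6x - 5)/(x - 1) − (47/8)| < eps.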